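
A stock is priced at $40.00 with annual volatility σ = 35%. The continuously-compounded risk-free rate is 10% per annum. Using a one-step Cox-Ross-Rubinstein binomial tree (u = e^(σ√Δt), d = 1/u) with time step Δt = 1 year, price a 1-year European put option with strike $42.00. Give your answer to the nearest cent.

CRR parameters: u = e^(σ√Δt) = e^(0.35·√1) = 1.4191, d = 1/u = 0.7047
Per-period rate: rΔt = 0.1·1 = 0.1, so R = e^0.1 = 1.1052
Risk-neutral probability p = (e^0.1 − 0.7047)/(1.4191 − 0.7047) = 0.4005/0.7144 = 0.5606
Terminal stock prices: S_u = 56.76, S_d = 28.19
Terminal payoffs (K − S): max(-14.76, 0) = 0, max(13.81, 0) = 13.81
Node 0 (S = 40): V_0 = e^(−0.1)·[0.5606·0.0000 + 0.4394·13.8125] = 5.4916

$5.49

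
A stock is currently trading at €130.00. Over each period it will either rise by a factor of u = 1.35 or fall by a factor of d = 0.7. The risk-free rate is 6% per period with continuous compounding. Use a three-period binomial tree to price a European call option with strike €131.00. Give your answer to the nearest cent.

Risk-neutral probability p = (e^0.06 − 0.7)/(1.35 − 0.7) = 0.3618/0.6500 = 0.5567
Terminal stock prices: S_uuu = 319.8, S_uud = 165.8, S_udd = 85.99, S_ddd = 44.59
Terminal payoffs (S − K): max(188.8, 0) = 188.8, max(34.85, 0) = 34.85, max(-45.01, 0) = 0, max(-86.41, 0) = 0
Node uu (S = 236.9): V_uu = e^(−0.06)·[0.5567·188.8488 + 0.4433·34.8475] = 113.5538
Node ud (S = 122.8): V_ud = e^(−0.06)·[0.5567·34.8475 + 0.4433·0.0000] = 18.2689
Node dd (S = 63.7): V_dd = e^(−0.06)·[0.5567·0.0000 + 0.4433·0.0000] = 0.0000
Node u (S = 175.5): V_u = e^(−0.06)·[0.5567·113.5538 + 0.4433·18.2689] = 67.1585
Node d (S = 91): V_d = e^(−0.06)·[0.5567·18.2689 + 0.4433·0.0000] = 9.5776
Node 0 (S = 130): V_0 = e^(−0.06)·[0.5567·67.1585 + 0.4433·9.5776] = 39.2068

€39.21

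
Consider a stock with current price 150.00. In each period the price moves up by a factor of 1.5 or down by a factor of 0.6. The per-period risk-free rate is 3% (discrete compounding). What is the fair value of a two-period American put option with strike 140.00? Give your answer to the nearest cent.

26.53

Risk-neutral probability p = (1 + 0.03 − 0.6)/(1.5 − 0.6) = 0.4300/0.9000 = 0.4778
Terminal stock prices: S_uu = 337.5, S_ud = 135, S_dd = 54
Terminal payoffs (K − S): max(-197.5, 0) = 0, max(5, 0) = 5, max(86, 0) = 86
Node u (S = 225): continuation = 1/1.03·[0.4778·0.0000 + 0.5222·5.0000] = 2.5351; exercise value = 0.0000 ≤ continuation, so V_u = 2.5351
Node d (S = 90): continuation = 1/1.03·[0.4778·5.0000 + 0.5222·86.0000] = 45.9223; exercise value = 50.0000 > continuation, so V_d = 50.0000 (exercise)
Node 0 (S = 150): continuation = 1/1.03·[0.4778·2.5351 + 0.5222·50.0000] = 26.5265; exercise value = 0.0000 ≤ continuation, so V_0 = 26.5265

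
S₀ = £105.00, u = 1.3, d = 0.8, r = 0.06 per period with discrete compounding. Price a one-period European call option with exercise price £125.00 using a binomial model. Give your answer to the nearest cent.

£5.64

Risk-neutral probability p = (1 + 0.06 − 0.8)/(1.3 − 0.8) = 0.2600/0.5000 = 0.5200
Terminal stock prices: S_u = 136.5, S_d = 84
Terminal payoffs (S − K): max(11.5, 0) = 11.5, max(-41, 0) = 0
Node 0 (S = 105): V_0 = 1/1.06·[0.5200·11.5000 + 0.4800·0.0000] = 5.6415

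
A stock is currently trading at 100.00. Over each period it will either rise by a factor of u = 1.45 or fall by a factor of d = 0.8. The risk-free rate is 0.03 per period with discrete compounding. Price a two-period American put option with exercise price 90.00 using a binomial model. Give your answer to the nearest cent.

Risk-neutral probability p = (1 + 0.03 − 0.8)/(1.45 − 0.8) = 0.2300/0.6500 = 0.3538
Terminal stock prices: S_uu = 210.2, S_ud = 116, S_dd = 64
Terminal payoffs (K − S): max(-120.2, 0) = 0, max(-26, 0) = 0, max(26, 0) = 26
Node u (S = 145): continuation = 1/1.03·[0.3538·0.0000 + 0.6462·0.0000] = 0.0000; exercise value = 0.0000 ≤ continuation, so V_u = 0.0000
Node d (S = 80): continuation = 1/1.03·[0.3538·0.0000 + 0.6462·26.0000] = 16.3107; exercise value = 10.0000 ≤ continuation, so V_d = 16.3107
Node 0 (S = 100): continuation = 1/1.03·[0.3538·0.0000 + 0.6462·16.3107] = 10.2322; exercise value = 0.0000 ≤ continuation, so V_0 = 10.2322

10.23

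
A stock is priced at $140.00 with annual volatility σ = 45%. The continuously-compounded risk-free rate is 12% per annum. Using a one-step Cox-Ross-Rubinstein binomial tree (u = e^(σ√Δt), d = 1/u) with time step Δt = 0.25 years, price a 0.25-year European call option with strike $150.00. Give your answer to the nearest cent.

$12.56

CRR parameters: u = e^(σ√Δt) = e^(0.45·√0.25) = 1.2523, d = 1/u = 0.7985
Per-period rate: rΔt = 0.12·0.25 = 0.03, so R = e^0.03 = 1.0305
Risk-neutral probability p = (e^0.03 − 0.7985)/(1.2523 − 0.7985) = 0.2319/0.4538 = 0.5111
Terminal stock prices: S_u = 175.3, S_d = 111.8
Terminal payoffs (S − K): max(25.33, 0) = 25.33, max(-38.21, 0) = 0
Node 0 (S = 140): V_0 = e^(−0.03)·[0.5111·25.3252 + 0.4889·0.0000] = 12.5610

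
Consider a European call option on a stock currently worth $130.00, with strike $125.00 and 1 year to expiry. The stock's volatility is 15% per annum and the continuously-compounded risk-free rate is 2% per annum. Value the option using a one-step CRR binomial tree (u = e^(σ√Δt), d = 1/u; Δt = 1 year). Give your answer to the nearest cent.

CRR parameters: u = e^(σ√Δt) = e^(0.15·√1) = 1.1618, d = 1/u = 0.8607
Per-period rate: rΔt = 0.02·1 = 0.02, so R = e^0.02 = 1.0202
Risk-neutral probability p = (e^0.02 − 0.8607)/(1.1618 − 0.8607) = 0.1595/0.3011 = 0.5297
Terminal stock prices: S_u = 151, S_d = 111.9
Terminal payoffs (S − K): max(26.04, 0) = 26.04, max(-13.11, 0) = 0
Node 0 (S = 130): V_0 = e^(−0.02)·[0.5297·26.0385 + 0.4703·0.0000] = 13.5183

$13.52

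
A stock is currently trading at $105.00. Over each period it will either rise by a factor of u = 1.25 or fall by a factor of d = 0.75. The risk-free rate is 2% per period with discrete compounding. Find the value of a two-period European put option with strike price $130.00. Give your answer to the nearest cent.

Risk-neutral probability p = (1 + 0.02 − 0.75)/(1.25 − 0.75) = 0.2700/0.5000 = 0.5400
Terminal stock prices: S_uu = 164.1, S_ud = 98.44, S_dd = 59.06
Terminal payoffs (K − S): max(-34.06, 0) = 0, max(31.56, 0) = 31.56, max(70.94, 0) = 70.94
Node u (S = 131.2): V_u = 1/1.02·[0.5400·0.0000 + 0.4600·31.5625] = 14.2341
Node d (S = 78.75): V_d = 1/1.02·[0.5400·31.5625 + 0.4600·70.9375] = 48.7010
Node 0 (S = 105): V_0 = 1/1.02·[0.5400·14.2341 + 0.4600·48.7010] = 29.4989

$29.50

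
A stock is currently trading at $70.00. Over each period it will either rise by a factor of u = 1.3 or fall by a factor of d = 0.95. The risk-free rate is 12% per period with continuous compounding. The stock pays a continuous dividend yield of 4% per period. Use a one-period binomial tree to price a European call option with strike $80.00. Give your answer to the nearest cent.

$3.72

Per-period risk-free factor R = e^0.12 = 1.1275; dividend-adjusted growth = e^(0.12−0.04) = 1.0833.
Risk-neutral probability p = (1.0833 − 0.95)/(1.3 − 0.95) = 0.1333/0.3500 = 0.3808
Terminal stock prices: S_u = 91, S_d = 66.5
Terminal payoffs (S − K): max(11, 0) = 11, max(-13.5, 0) = 0
Node 0 (S = 70): V_0 = e^(−0.12)·[0.3808·11.0000 + 0.6192·0.0000] = 3.7153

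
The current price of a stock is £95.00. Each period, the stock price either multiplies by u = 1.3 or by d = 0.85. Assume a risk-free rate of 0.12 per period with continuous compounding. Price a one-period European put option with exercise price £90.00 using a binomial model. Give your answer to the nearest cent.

Risk-neutral probability p = (e^0.12 − 0.85)/(1.3 − 0.85) = 0.2775/0.4500 = 0.6167
Terminal stock prices: S_u = 123.5, S_d = 80.75
Terminal payoffs (K − S): max(-33.5, 0) = 0, max(9.25, 0) = 9.25
Node 0 (S = 95): V_0 = e^(−0.12)·[0.6167·0.0000 + 0.3833·9.2500] = 3.1449

£3.14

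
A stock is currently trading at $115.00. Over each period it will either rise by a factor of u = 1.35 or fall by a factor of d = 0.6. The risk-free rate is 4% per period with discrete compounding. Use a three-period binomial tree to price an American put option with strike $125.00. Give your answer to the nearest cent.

$29.40

Risk-neutral probability p = (1 + 0.04 − 0.6)/(1.35 − 0.6) = 0.4400/0.7500 = 0.5867
Terminal stock prices: S_uuu = 282.9, S_uud = 125.8, S_udd = 55.89, S_ddd = 24.84
Terminal payoffs (K − S): max(-157.9, 0) = 0, max(-0.7525, 0) = 0, max(69.11, 0) = 69.11, max(100.2, 0) = 100.2
Node uu (S = 209.6): continuation = 1/1.04·[0.5867·0.0000 + 0.4133·0.0000] = 0.0000; exercise value = 0.0000 ≤ continuation, so V_uu = 0.0000
Node ud (S = 93.15): continuation = 1/1.04·[0.5867·0.0000 + 0.4133·69.1100] = 27.4668; exercise value = 31.8500 > continuation, so V_ud = 31.8500 (exercise)
Node dd (S = 41.4): continuation = 1/1.04·[0.5867·69.1100 + 0.4133·100.1600] = 78.7923; exercise value = 83.6000 > continuation, so V_dd = 83.6000 (exercise)
Node u (S = 155.2): continuation = 1/1.04·[0.5867·0.0000 + 0.4133·31.8500] = 12.6583; exercise value = 0.0000 ≤ continuation, so V_u = 12.6583
Node d (S = 69): continuation = 1/1.04·[0.5867·31.8500 + 0.4133·83.6000] = 51.1923; exercise value = 56.0000 > continuation, so V_d = 56.0000 (exercise)
Node 0 (S = 115): continuation = 1/1.04·[0.5867·12.6583 + 0.4133·56.0000] = 29.3970; exercise value = 10.0000 ≤ continuation, so V_0 = 29.3970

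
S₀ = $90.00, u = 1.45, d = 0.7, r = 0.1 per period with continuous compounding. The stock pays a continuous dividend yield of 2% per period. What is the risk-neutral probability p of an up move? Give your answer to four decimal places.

p = 0.5110

Per-period risk-free factor R = e^0.1 = 1.1052; dividend-adjusted growth = e^(0.1−0.02) = 1.0833.
Risk-neutral probability p = (1.0833 − 0.7)/(1.45 − 0.7) = 0.3833/0.7500 = 0.5110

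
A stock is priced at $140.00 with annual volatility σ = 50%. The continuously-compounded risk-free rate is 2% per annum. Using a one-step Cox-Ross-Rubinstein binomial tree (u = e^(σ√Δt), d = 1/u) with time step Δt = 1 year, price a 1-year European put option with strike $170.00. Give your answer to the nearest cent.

$50.30

CRR parameters: u = e^(σ√Δt) = e^(0.5·√1) = 1.6487, d = 1/u = 0.6065
Per-period rate: rΔt = 0.02·1 = 0.02, so R = e^0.02 = 1.0202
Risk-neutral probability p = (e^0.02 − 0.6065)/(1.6487 − 0.6065) = 0.4137/1.0422 = 0.3969
Terminal stock prices: S_u = 230.8, S_d = 84.91
Terminal payoffs (K − S): max(-60.82, 0) = 0, max(85.09, 0) = 85.09
Node 0 (S = 140): V_0 = e^(−0.02)·[0.3969·0.0000 + 0.6031·85.0857] = 50.2971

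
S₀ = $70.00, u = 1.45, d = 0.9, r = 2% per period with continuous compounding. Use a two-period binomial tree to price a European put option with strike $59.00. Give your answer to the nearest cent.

Risk-neutral probability p = (e^0.02 − 0.9)/(1.45 − 0.9) = 0.1202/0.5500 = 0.2185
Terminal stock prices: S_uu = 147.2, S_ud = 91.35, S_dd = 56.7
Terminal payoffs (K − S): max(-88.18, 0) = 0, max(-32.35, 0) = 0, max(2.3, 0) = 2.3
Node u (S = 101.5): V_u = e^(−0.02)·[0.2185·0.0000 + 0.7815·0.0000] = 0.0000
Node d (S = 63): V_d = e^(−0.02)·[0.2185·0.0000 + 0.7815·2.3000] = 1.7618
Node 0 (S = 70): V_0 = e^(−0.02)·[0.2185·0.0000 + 0.7815·1.7618] = 1.3495

$1.35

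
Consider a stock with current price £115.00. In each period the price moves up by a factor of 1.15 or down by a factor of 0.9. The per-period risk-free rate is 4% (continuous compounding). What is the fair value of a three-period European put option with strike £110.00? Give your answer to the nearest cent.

Risk-neutral probability p = (e^0.04 − 0.9)/(1.15 − 0.9) = 0.1408/0.2500 = 0.5632
Terminal stock prices: S_uuu = 174.9, S_uud = 136.9, S_udd = 107.1, S_ddd = 83.84
Terminal payoffs (K − S): max(-64.9, 0) = 0, max(-26.88, 0) = 0, max(2.877, 0) = 2.877, max(26.16, 0) = 26.16
Node uu (S = 152.1): V_uu = e^(−0.04)·[0.5632·0.0000 + 0.4368·0.0000] = 0.0000
Node ud (S = 119): V_ud = e^(−0.04)·[0.5632·0.0000 + 0.4368·2.8775] = 1.2075
Node dd (S = 93.15): V_dd = e^(−0.04)·[0.5632·2.8775 + 0.4368·26.1650] = 12.5368
Node u (S = 132.2): V_u = e^(−0.04)·[0.5632·0.0000 + 0.4368·1.2075] = 0.5067
Node d (S = 103.5): V_d = e^(−0.04)·[0.5632·1.2075 + 0.4368·12.5368] = 5.9143
Node 0 (S = 115): V_0 = e^(−0.04)·[0.5632·0.5067 + 0.4368·5.9143] = 2.7560

£2.76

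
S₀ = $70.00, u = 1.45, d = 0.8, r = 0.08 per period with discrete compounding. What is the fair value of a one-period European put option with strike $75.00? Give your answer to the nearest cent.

$10.01

Risk-neutral probability p = (1 + 0.08 − 0.8)/(1.45 − 0.8) = 0.2800/0.6500 = 0.4308
Terminal stock prices: S_u = 101.5, S_d = 56
Terminal payoffs (K − S): max(-26.5, 0) = 0, max(19, 0) = 19
Node 0 (S = 70): V_0 = 1/1.08·[0.4308·0.0000 + 0.5692·19.0000] = 10.0142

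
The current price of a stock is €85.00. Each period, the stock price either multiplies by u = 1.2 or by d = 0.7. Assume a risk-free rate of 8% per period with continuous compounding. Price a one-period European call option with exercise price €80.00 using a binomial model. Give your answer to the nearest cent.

€15.57

Risk-neutral probability p = (e^0.08 − 0.7)/(1.2 − 0.7) = 0.3833/0.5000 = 0.7666
Terminal stock prices: S_u = 102, S_d = 59.5
Terminal payoffs (S − K): max(22, 0) = 22, max(-20.5, 0) = 0
Node 0 (S = 85): V_0 = e^(−0.08)·[0.7666·22.0000 + 0.2334·0.0000] = 15.5680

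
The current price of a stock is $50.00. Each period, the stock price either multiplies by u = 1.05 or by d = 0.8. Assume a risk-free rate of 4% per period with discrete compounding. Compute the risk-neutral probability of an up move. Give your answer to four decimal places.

p = 0.9600

Risk-neutral probability p = (1 + 0.04 − 0.8)/(1.05 − 0.8) = 0.2400/0.2500 = 0.9600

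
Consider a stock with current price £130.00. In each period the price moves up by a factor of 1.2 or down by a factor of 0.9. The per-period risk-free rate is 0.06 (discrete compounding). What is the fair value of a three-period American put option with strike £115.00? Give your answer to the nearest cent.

£1.88

Risk-neutral probability p = (1 + 0.06 − 0.9)/(1.2 − 0.9) = 0.1600/0.3000 = 0.5333
Terminal stock prices: S_uuu = 224.6, S_uud = 168.5, S_udd = 126.4, S_ddd = 94.77
Terminal payoffs (K − S): max(-109.6, 0) = 0, max(-53.48, 0) = 0, max(-11.36, 0) = 0, max(20.23, 0) = 20.23
Node uu (S = 187.2): continuation = 1/1.06·[0.5333·0.0000 + 0.4667·0.0000] = 0.0000; exercise value = 0.0000 ≤ continuation, so V_uu = 0.0000
Node ud (S = 140.4): continuation = 1/1.06·[0.5333·0.0000 + 0.4667·0.0000] = 0.0000; exercise value = 0.0000 ≤ continuation, so V_ud = 0.0000
Node dd (S = 105.3): continuation = 1/1.06·[0.5333·0.0000 + 0.4667·20.2300] = 8.9063; exercise value = 9.7000 > continuation, so V_dd = 9.7000 (exercise)
Node u (S = 156): continuation = 1/1.06·[0.5333·0.0000 + 0.4667·0.0000] = 0.0000; exercise value = 0.0000 ≤ continuation, so V_u = 0.0000
Node d (S = 117): continuation = 1/1.06·[0.5333·0.0000 + 0.4667·9.7000] = 4.2704; exercise value = 0.0000 ≤ continuation, so V_d = 4.2704
Node 0 (S = 130): continuation = 1/1.06·[0.5333·0.0000 + 0.4667·4.2704] = 1.8801; exercise value = 0.0000 ≤ continuation, so V_0 = 1.8801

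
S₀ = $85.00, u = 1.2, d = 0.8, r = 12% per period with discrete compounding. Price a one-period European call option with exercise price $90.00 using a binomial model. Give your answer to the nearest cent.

$8.57

Risk-neutral probability p = (1 + 0.12 − 0.8)/(1.2 − 0.8) = 0.3200/0.4000 = 0.8000
Terminal stock prices: S_u = 102, S_d = 68
Terminal payoffs (S − K): max(12, 0) = 12, max(-22, 0) = 0
Node 0 (S = 85): V_0 = 1/1.12·[0.8000·12.0000 + 0.2000·0.0000] = 8.5714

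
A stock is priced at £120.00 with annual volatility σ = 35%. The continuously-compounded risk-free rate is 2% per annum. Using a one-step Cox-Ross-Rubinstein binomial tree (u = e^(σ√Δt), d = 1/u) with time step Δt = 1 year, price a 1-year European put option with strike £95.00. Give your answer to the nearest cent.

£5.71

CRR parameters: u = e^(σ√Δt) = e^(0.35·√1) = 1.4191, d = 1/u = 0.7047
Per-period rate: rΔt = 0.02·1 = 0.02, so R = e^0.02 = 1.0202
Risk-neutral probability p = (e^0.02 − 0.7047)/(1.4191 − 0.7047) = 0.3155/0.7144 = 0.4417
Terminal stock prices: S_u = 170.3, S_d = 84.56
Terminal payoffs (K − S): max(-75.29, 0) = 0, max(10.44, 0) = 10.44
Node 0 (S = 120): V_0 = e^(−0.02)·[0.4417·0.0000 + 0.5583·10.4374] = 5.7122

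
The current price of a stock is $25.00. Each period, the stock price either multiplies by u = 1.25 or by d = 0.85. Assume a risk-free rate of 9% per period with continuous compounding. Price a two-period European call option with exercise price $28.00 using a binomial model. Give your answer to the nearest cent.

Risk-neutral probability p = (e^0.09 − 0.85)/(1.25 − 0.85) = 0.2442/0.4000 = 0.6104
Terminal stock prices: S_uu = 39.06, S_ud = 26.56, S_dd = 18.06
Terminal payoffs (S − K): max(11.06, 0) = 11.06, max(-1.438, 0) = 0, max(-9.938, 0) = 0
Node u (S = 31.25): V_u = e^(−0.09)·[0.6104·11.0625 + 0.3896·0.0000] = 6.1717
Node d (S = 21.25): V_d = e^(−0.09)·[0.6104·0.0000 + 0.3896·0.0000] = 0.0000
Node 0 (S = 25): V_0 = e^(−0.09)·[0.6104·6.1717 + 0.3896·0.0000] = 3.4432

$3.44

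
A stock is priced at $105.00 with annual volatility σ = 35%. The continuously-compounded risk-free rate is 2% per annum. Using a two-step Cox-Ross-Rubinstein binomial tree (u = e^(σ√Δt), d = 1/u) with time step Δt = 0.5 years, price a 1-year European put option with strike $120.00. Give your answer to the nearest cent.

CRR parameters: u = e^(σ√Δt) = e^(0.35·√0.5) = 1.2808, d = 1/u = 0.7808
Per-period rate: rΔt = 0.02·0.5 = 0.01, so R = e^0.01 = 1.0101
Risk-neutral probability p = (e^0.01 − 0.7808)/(1.2808 − 0.7808) = 0.2293/0.5000 = 0.4585
Terminal stock prices: S_uu = 172.2, S_ud = 105, S_dd = 64.01
Terminal payoffs (K − S): max(-52.25, 0) = 0, max(15, 0) = 15, max(55.99, 0) = 55.99
Node u (S = 134.5): V_u = e^(−0.01)·[0.4585·0.0000 + 0.5415·15.0000] = 8.0411
Node d (S = 81.98): V_d = e^(−0.01)·[0.4585·15.0000 + 0.5415·55.9934] = 36.8262
Node 0 (S = 105): V_0 = e^(−0.01)·[0.4585·8.0411 + 0.5415·36.8262] = 23.3919

$23.39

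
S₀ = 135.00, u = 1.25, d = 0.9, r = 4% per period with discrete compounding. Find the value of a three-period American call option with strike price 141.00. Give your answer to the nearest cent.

19.49

Risk-neutral probability p = (1 + 0.04 − 0.9)/(1.25 − 0.9) = 0.1400/0.3500 = 0.4000
Terminal stock prices: S_uuu = 263.7, S_uud = 189.8, S_udd = 136.7, S_ddd = 98.42
Terminal payoffs (S − K): max(122.7, 0) = 122.7, max(48.84, 0) = 48.84, max(-4.312, 0) = 0, max(-42.58, 0) = 0
Node uu (S = 210.9): continuation = 1/1.04·[0.4000·122.6719 + 0.6000·48.8438] = 75.3606; exercise value = 69.9375 ≤ continuation, so V_uu = 75.3606
Node ud (S = 151.9): continuation = 1/1.04·[0.4000·48.8438 + 0.6000·0.0000] = 18.7861; exercise value = 10.8750 ≤ continuation, so V_ud = 18.7861
Node dd (S = 109.4): continuation = 1/1.04·[0.4000·0.0000 + 0.6000·0.0000] = 0.0000; exercise value = 0.0000 ≤ continuation, so V_dd = 0.0000
Node u (S = 168.8): continuation = 1/1.04·[0.4000·75.3606 + 0.6000·18.7861] = 39.8229; exercise value = 27.7500 ≤ continuation, so V_u = 39.8229
Node d (S = 121.5): continuation = 1/1.04·[0.4000·18.7861 + 0.6000·0.0000] = 7.2254; exercise value = 0.0000 ≤ continuation, so V_d = 7.2254
Node 0 (S = 135): continuation = 1/1.04·[0.4000·39.8229 + 0.6000·7.2254] = 19.4850; exercise value = 0.0000 ≤ continuation, so V_0 = 19.4850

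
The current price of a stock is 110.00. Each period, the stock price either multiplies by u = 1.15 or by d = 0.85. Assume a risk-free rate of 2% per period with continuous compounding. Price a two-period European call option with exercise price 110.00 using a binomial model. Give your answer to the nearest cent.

Risk-neutral probability p = (e^0.02 − 0.85)/(1.15 − 0.85) = 0.1702/0.3000 = 0.5673
Terminal stock prices: S_uu = 145.5, S_ud = 107.5, S_dd = 79.47
Terminal payoffs (S − K): max(35.47, 0) = 35.47, max(-2.475, 0) = 0, max(-30.53, 0) = 0
Node u (S = 126.5): V_u = e^(−0.02)·[0.5673·35.4750 + 0.4327·0.0000] = 19.7278
Node d (S = 93.5): V_d = e^(−0.02)·[0.5673·0.0000 + 0.4327·0.0000] = 0.0000
Node 0 (S = 110): V_0 = e^(−0.02)·[0.5673·19.7278 + 0.4327·0.0000] = 10.9707

10.97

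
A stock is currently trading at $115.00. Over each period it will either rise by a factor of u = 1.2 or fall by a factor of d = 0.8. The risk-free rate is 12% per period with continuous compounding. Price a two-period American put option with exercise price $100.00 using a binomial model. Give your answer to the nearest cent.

$1.29

Risk-neutral probability p = (e^0.12 − 0.8)/(1.2 − 0.8) = 0.3275/0.4000 = 0.8187
Terminal stock prices: S_uu = 165.6, S_ud = 110.4, S_dd = 73.6
Terminal payoffs (K − S): max(-65.6, 0) = 0, max(-10.4, 0) = 0, max(26.4, 0) = 26.4
Node u (S = 138): continuation = e^(−0.12)·[0.8187·0.0000 + 0.1813·0.0000] = 0.0000; exercise value = 0.0000 ≤ continuation, so V_u = 0.0000
Node d (S = 92): continuation = e^(−0.12)·[0.8187·0.0000 + 0.1813·26.4000] = 4.2441; exercise value = 8.0000 > continuation, so V_d = 8.0000 (exercise)
Node 0 (S = 115): continuation = e^(−0.12)·[0.8187·0.0000 + 0.1813·8.0000] = 1.2861; exercise value = 0.0000 ≤ continuation, so V_0 = 1.2861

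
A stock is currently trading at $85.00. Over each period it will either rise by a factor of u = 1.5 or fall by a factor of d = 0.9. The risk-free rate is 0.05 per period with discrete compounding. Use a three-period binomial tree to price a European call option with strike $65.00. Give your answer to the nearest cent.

$29.96

Risk-neutral probability p = (1 + 0.05 − 0.9)/(1.5 − 0.9) = 0.1500/0.6000 = 0.2500
Terminal stock prices: S_uuu = 286.9, S_uud = 172.1, S_udd = 103.3, S_ddd = 61.97
Terminal payoffs (S − K): max(221.9, 0) = 221.9, max(107.1, 0) = 107.1, max(38.28, 0) = 38.28, max(-3.035, 0) = 0
Node uu (S = 191.2): V_uu = 1/1.05·[0.2500·221.8750 + 0.7500·107.1250] = 129.3452
Node ud (S = 114.8): V_ud = 1/1.05·[0.2500·107.1250 + 0.7500·38.2750] = 52.8452
Node dd (S = 68.85): V_dd = 1/1.05·[0.2500·38.2750 + 0.7500·0.0000] = 9.1131
Node u (S = 127.5): V_u = 1/1.05·[0.2500·129.3452 + 0.7500·52.8452] = 68.5431
Node d (S = 76.5): V_d = 1/1.05·[0.2500·52.8452 + 0.7500·9.1131] = 19.0916
Node 0 (S = 85): V_0 = 1/1.05·[0.2500·68.5431 + 0.7500·19.0916] = 29.9566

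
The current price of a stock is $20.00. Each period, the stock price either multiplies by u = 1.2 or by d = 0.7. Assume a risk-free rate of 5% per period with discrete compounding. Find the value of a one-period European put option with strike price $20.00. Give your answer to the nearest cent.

Risk-neutral probability p = (1 + 0.05 − 0.7)/(1.2 − 0.7) = 0.3500/0.5000 = 0.7000
Terminal stock prices: S_u = 24, S_d = 14
Terminal payoffs (K − S): max(-4, 0) = 0, max(6, 0) = 6
Node 0 (S = 20): V_0 = 1/1.05·[0.7000·0.0000 + 0.3000·6.0000] = 1.7143

$1.71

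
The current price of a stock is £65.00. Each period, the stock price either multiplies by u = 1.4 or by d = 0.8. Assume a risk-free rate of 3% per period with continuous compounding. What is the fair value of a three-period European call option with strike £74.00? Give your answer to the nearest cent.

Risk-neutral probability p = (e^0.03 − 0.8)/(1.4 − 0.8) = 0.2305/0.6000 = 0.3841
Terminal stock prices: S_uuu = 178.4, S_uud = 101.9, S_udd = 58.24, S_ddd = 33.28
Terminal payoffs (S − K): max(104.4, 0) = 104.4, max(27.92, 0) = 27.92, max(-15.76, 0) = 0, max(-40.72, 0) = 0
Node uu (S = 127.4): V_uu = e^(−0.03)·[0.3841·104.3600 + 0.6159·27.9200] = 55.5870
Node ud (S = 72.8): V_ud = e^(−0.03)·[0.3841·27.9200 + 0.6159·0.0000] = 10.4069
Node dd (S = 41.6): V_dd = e^(−0.03)·[0.3841·0.0000 + 0.6159·0.0000] = 0.0000
Node u (S = 91): V_u = e^(−0.03)·[0.3841·55.5870 + 0.6159·10.4069] = 26.9397
Node d (S = 52): V_d = e^(−0.03)·[0.3841·10.4069 + 0.6159·0.0000] = 3.8791
Node 0 (S = 65): V_0 = e^(−0.03)·[0.3841·26.9397 + 0.6159·3.8791] = 12.3600

£12.36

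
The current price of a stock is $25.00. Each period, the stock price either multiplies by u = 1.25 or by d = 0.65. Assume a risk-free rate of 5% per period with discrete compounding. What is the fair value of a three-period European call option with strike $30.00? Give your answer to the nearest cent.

Risk-neutral probability p = (1 + 0.05 − 0.65)/(1.25 − 0.65) = 0.4000/0.6000 = 0.6667
Terminal stock prices: S_uuu = 48.83, S_uud = 25.39, S_udd = 13.2, S_ddd = 6.866
Terminal payoffs (S − K): max(18.83, 0) = 18.83, max(-4.609, 0) = 0, max(-16.8, 0) = 0, max(-23.13, 0) = 0
Node uu (S = 39.06): V_uu = 1/1.05·[0.6667·18.8281 + 0.3333·0.0000] = 11.9544
Node ud (S = 20.31): V_ud = 1/1.05·[0.6667·0.0000 + 0.3333·0.0000] = 0.0000
Node dd (S = 10.56): V_dd = 1/1.05·[0.6667·0.0000 + 0.3333·0.0000] = 0.0000
Node u (S = 31.25): V_u = 1/1.05·[0.6667·11.9544 + 0.3333·0.0000] = 7.5901
Node d (S = 16.25): V_d = 1/1.05·[0.6667·0.0000 + 0.3333·0.0000] = 0.0000
Node 0 (S = 25): V_0 = 1/1.05·[0.6667·7.5901 + 0.3333·0.0000] = 4.8191

$4.82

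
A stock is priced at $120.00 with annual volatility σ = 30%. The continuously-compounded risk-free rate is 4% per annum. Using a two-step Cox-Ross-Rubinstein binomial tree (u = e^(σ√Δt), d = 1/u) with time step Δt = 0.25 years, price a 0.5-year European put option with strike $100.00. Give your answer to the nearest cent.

CRR parameters: u = e^(σ√Δt) = e^(0.3·√0.25) = 1.1618, d = 1/u = 0.8607
Per-period rate: rΔt = 0.04·0.25 = 0.01, so R = e^0.01 = 1.0101
Risk-neutral probability p = (e^0.01 − 0.8607)/(1.1618 − 0.8607) = 0.1493/0.3011 = 0.4959
Terminal stock prices: S_uu = 162, S_ud = 120, S_dd = 88.9
Terminal payoffs (K − S): max(-61.98, 0) = 0, max(-20, 0) = 0, max(11.1, 0) = 11.1
Node u (S = 139.4): V_u = e^(−0.01)·[0.4959·0.0000 + 0.5041·0.0000] = 0.0000
Node d (S = 103.3): V_d = e^(−0.01)·[0.4959·0.0000 + 0.5041·11.1018] = 5.5402
Node 0 (S = 120): V_0 = e^(−0.01)·[0.4959·0.0000 + 0.5041·5.5402] = 2.7648

$2.76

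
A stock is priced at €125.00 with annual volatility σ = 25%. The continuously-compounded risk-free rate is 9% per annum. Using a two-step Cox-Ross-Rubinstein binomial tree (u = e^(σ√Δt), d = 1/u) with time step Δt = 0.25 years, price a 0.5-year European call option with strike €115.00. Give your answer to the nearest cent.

€18.33

CRR parameters: u = e^(σ√Δt) = e^(0.25·√0.25) = 1.1331, d = 1/u = 0.8825
Per-period rate: rΔt = 0.09·0.25 = 0.0225, so R = e^0.0225 = 1.0228
Risk-neutral probability p = (e^0.0225 − 0.8825)/(1.1331 − 0.8825) = 0.1403/0.2507 = 0.5596
Terminal stock prices: S_uu = 160.5, S_ud = 125, S_dd = 97.35
Terminal payoffs (S − K): max(45.5, 0) = 45.5, max(10, 0) = 10, max(-17.65, 0) = 0
Node u (S = 141.6): V_u = e^(−0.0225)·[0.5596·45.5032 + 0.4404·10.0000] = 29.2022
Node d (S = 110.3): V_d = e^(−0.0225)·[0.5596·10.0000 + 0.4404·0.0000] = 5.4712
Node 0 (S = 125): V_0 = e^(−0.0225)·[0.5596·29.2022 + 0.4404·5.4712] = 18.3333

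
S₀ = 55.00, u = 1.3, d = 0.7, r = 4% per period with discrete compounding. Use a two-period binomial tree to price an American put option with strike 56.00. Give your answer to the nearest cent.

8.64

Risk-neutral probability p = (1 + 0.04 − 0.7)/(1.3 − 0.7) = 0.3400/0.6000 = 0.5667
Terminal stock prices: S_uu = 92.95, S_ud = 50.05, S_dd = 26.95
Terminal payoffs (K − S): max(-36.95, 0) = 0, max(5.95, 0) = 5.95, max(29.05, 0) = 29.05
Node u (S = 71.5): continuation = 1/1.04·[0.5667·0.0000 + 0.4333·5.9500] = 2.4792; exercise value = 0.0000 ≤ continuation, so V_u = 2.4792
Node d (S = 38.5): continuation = 1/1.04·[0.5667·5.9500 + 0.4333·29.0500] = 15.3462; exercise value = 17.5000 > continuation, so V_d = 17.5000 (exercise)
Node 0 (S = 55): continuation = 1/1.04·[0.5667·2.4792 + 0.4333·17.5000] = 8.6425; exercise value = 1.0000 ≤ continuation, so V_0 = 8.6425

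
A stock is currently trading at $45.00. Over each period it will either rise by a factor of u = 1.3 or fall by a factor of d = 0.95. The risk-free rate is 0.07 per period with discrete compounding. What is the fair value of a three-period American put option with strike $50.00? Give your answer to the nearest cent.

$5.00

Risk-neutral probability p = (1 + 0.07 − 0.95)/(1.3 − 0.95) = 0.1200/0.3500 = 0.3429
Terminal stock prices: S_uuu = 98.87, S_uud = 72.25, S_udd = 52.8, S_ddd = 38.58
Terminal payoffs (K − S): max(-48.87, 0) = 0, max(-22.25, 0) = 0, max(-2.796, 0) = 0, max(11.42, 0) = 11.42
Node uu (S = 76.05): continuation = 1/1.07·[0.3429·0.0000 + 0.6571·0.0000] = 0.0000; exercise value = 0.0000 ≤ continuation, so V_uu = 0.0000
Node ud (S = 55.57): continuation = 1/1.07·[0.3429·0.0000 + 0.6571·0.0000] = 0.0000; exercise value = 0.0000 ≤ continuation, so V_ud = 0.0000
Node dd (S = 40.61): continuation = 1/1.07·[0.3429·0.0000 + 0.6571·11.4181] = 7.0125; exercise value = 9.3875 > continuation, so V_dd = 9.3875 (exercise)
Node u (S = 58.5): continuation = 1/1.07·[0.3429·0.0000 + 0.6571·0.0000] = 0.0000; exercise value = 0.0000 ≤ continuation, so V_u = 0.0000
Node d (S = 42.75): continuation = 1/1.07·[0.3429·0.0000 + 0.6571·9.3875] = 5.7654; exercise value = 7.2500 > continuation, so V_d = 7.2500 (exercise)
Node 0 (S = 45): continuation = 1/1.07·[0.3429·0.0000 + 0.6571·7.2500] = 4.4526; exercise value = 5.0000 > continuation, so V_0 = 5.0000 (exercise)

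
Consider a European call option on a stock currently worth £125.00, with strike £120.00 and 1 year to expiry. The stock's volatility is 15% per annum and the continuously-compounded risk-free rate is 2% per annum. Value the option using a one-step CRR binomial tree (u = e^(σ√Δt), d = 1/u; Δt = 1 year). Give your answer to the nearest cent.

£13.10

CRR parameters: u = e^(σ√Δt) = e^(0.15·√1) = 1.1618, d = 1/u = 0.8607
Per-period rate: rΔt = 0.02·1 = 0.02, so R = e^0.02 = 1.0202
Risk-neutral probability p = (e^0.02 − 0.8607)/(1.1618 − 0.8607) = 0.1595/0.3011 = 0.5297
Terminal stock prices: S_u = 145.2, S_d = 107.6
Terminal payoffs (S − K): max(25.23, 0) = 25.23, max(-12.41, 0) = 0
Node 0 (S = 125): V_0 = e^(−0.02)·[0.5297·25.2293 + 0.4703·0.0000] = 13.0982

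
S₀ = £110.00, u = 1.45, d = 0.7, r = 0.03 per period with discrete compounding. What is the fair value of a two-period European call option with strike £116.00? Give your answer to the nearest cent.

£21.04

Risk-neutral probability p = (1 + 0.03 − 0.7)/(1.45 − 0.7) = 0.3300/0.7500 = 0.4400
Terminal stock prices: S_uu = 231.3, S_ud = 111.6, S_dd = 53.9
Terminal payoffs (S − K): max(115.3, 0) = 115.3, max(-4.35, 0) = 0, max(-62.1, 0) = 0
Node u (S = 159.5): V_u = 1/1.03·[0.4400·115.2750 + 0.5600·0.0000] = 49.2437
Node d (S = 77): V_d = 1/1.03·[0.4400·0.0000 + 0.5600·0.0000] = 0.0000
Node 0 (S = 110): V_0 = 1/1.03·[0.4400·49.2437 + 0.5600·0.0000] = 21.0361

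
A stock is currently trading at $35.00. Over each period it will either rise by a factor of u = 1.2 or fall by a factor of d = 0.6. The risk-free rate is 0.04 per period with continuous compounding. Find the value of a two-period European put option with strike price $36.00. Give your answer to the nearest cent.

Risk-neutral probability p = (e^0.04 − 0.6)/(1.2 − 0.6) = 0.4408/0.6000 = 0.7347
Terminal stock prices: S_uu = 50.4, S_ud = 25.2, S_dd = 12.6
Terminal payoffs (K − S): max(-14.4, 0) = 0, max(10.8, 0) = 10.8, max(23.4, 0) = 23.4
Node u (S = 42): V_u = e^(−0.04)·[0.7347·0.0000 + 0.2653·10.8000] = 2.7531
Node d (S = 21): V_d = e^(−0.04)·[0.7347·10.8000 + 0.2653·23.4000] = 13.5884
Node 0 (S = 35): V_0 = e^(−0.04)·[0.7347·2.7531 + 0.2653·13.5884] = 5.4072

$5.41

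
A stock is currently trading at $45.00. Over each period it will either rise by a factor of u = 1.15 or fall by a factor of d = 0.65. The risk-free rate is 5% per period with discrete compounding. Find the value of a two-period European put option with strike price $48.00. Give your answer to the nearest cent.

Risk-neutral probability p = (1 + 0.05 − 0.65)/(1.15 − 0.65) = 0.4000/0.5000 = 0.8000
Terminal stock prices: S_uu = 59.51, S_ud = 33.64, S_dd = 19.01
Terminal payoffs (K − S): max(-11.51, 0) = 0, max(14.36, 0) = 14.36, max(28.99, 0) = 28.99
Node u (S = 51.75): V_u = 1/1.05·[0.8000·0.0000 + 0.2000·14.3625] = 2.7357
Node d (S = 29.25): V_d = 1/1.05·[0.8000·14.3625 + 0.2000·28.9875] = 16.4643
Node 0 (S = 45): V_0 = 1/1.05·[0.8000·2.7357 + 0.2000·16.4643] = 5.2204

$5.22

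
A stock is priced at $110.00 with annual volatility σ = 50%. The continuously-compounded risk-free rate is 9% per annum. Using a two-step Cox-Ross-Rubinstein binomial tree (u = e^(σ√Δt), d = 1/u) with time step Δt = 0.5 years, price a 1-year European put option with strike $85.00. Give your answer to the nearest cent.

CRR parameters: u = e^(σ√Δt) = e^(0.5·√0.5) = 1.4241, d = 1/u = 0.7022
Per-period rate: rΔt = 0.09·0.5 = 0.045, so R = e^0.045 = 1.0460
Risk-neutral probability p = (e^0.045 − 0.7022)/(1.4241 − 0.7022) = 0.3438/0.7219 = 0.4763
Terminal stock prices: S_uu = 223.1, S_ud = 110, S_dd = 54.24
Terminal payoffs (K − S): max(-138.1, 0) = 0, max(-25, 0) = 0, max(30.76, 0) = 30.76
Node u (S = 156.7): V_u = e^(−0.045)·[0.4763·0.0000 + 0.5237·0.0000] = 0.0000
Node d (S = 77.24): V_d = e^(−0.045)·[0.4763·0.0000 + 0.5237·30.7624] = 15.4021
Node 0 (S = 110): V_0 = e^(−0.045)·[0.4763·0.0000 + 0.5237·15.4021] = 7.7115

$7.71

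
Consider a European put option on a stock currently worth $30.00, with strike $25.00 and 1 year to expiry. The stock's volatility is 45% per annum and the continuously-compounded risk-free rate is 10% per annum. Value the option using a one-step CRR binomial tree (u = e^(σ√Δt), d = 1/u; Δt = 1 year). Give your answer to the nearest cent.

CRR parameters: u = e^(σ√Δt) = e^(0.45·√1) = 1.5683, d = 1/u = 0.6376
Per-period rate: rΔt = 0.1·1 = 0.1, so R = e^0.1 = 1.1052
Risk-neutral probability p = (e^0.1 − 0.6376)/(1.5683 − 0.6376) = 0.4675/0.9307 = 0.5024
Terminal stock prices: S_u = 47.05, S_d = 19.13
Terminal payoffs (K − S): max(-22.05, 0) = 0, max(5.871, 0) = 5.871
Node 0 (S = 30): V_0 = e^(−0.1)·[0.5024·0.0000 + 0.4976·5.8712] = 2.6437

$2.64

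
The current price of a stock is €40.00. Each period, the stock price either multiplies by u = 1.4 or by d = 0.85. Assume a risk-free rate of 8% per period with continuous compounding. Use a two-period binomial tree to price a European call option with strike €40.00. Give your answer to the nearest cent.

Risk-neutral probability p = (e^0.08 − 0.85)/(1.4 − 0.85) = 0.2333/0.5500 = 0.4242
Terminal stock prices: S_uu = 78.4, S_ud = 47.6, S_dd = 28.9
Terminal payoffs (S − K): max(38.4, 0) = 38.4, max(7.6, 0) = 7.6, max(-11.1, 0) = 0
Node u (S = 56): V_u = e^(−0.08)·[0.4242·38.4000 + 0.5758·7.6000] = 19.0753
Node d (S = 34): V_d = e^(−0.08)·[0.4242·7.6000 + 0.5758·0.0000] = 2.9758
Node 0 (S = 40): V_0 = e^(−0.08)·[0.4242·19.0753 + 0.5758·2.9758] = 9.0507

€9.05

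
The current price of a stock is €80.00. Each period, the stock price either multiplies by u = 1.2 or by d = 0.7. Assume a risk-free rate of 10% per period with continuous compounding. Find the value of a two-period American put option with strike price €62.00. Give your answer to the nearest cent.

Risk-neutral probability p = (e^0.1 − 0.7)/(1.2 − 0.7) = 0.4052/0.5000 = 0.8103
Terminal stock prices: S_uu = 115.2, S_ud = 67.2, S_dd = 39.2
Terminal payoffs (K − S): max(-53.2, 0) = 0, max(-5.2, 0) = 0, max(22.8, 0) = 22.8
Node u (S = 96): continuation = e^(−0.1)·[0.8103·0.0000 + 0.1897·0.0000] = 0.0000; exercise value = 0.0000 ≤ continuation, so V_u = 0.0000
Node d (S = 56): continuation = e^(−0.1)·[0.8103·0.0000 + 0.1897·22.8000] = 3.9127; exercise value = 6.0000 > continuation, so V_d = 6.0000 (exercise)
Node 0 (S = 80): continuation = e^(−0.1)·[0.8103·0.0000 + 0.1897·6.0000] = 1.0297; exercise value = 0.0000 ≤ continuation, so V_0 = 1.0297

€1.03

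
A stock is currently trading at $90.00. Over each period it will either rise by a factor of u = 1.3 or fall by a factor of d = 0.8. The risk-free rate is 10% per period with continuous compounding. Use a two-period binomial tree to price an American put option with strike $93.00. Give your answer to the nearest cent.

$7.40

Risk-neutral probability p = (e^0.1 − 0.8)/(1.3 − 0.8) = 0.3052/0.5000 = 0.6103
Terminal stock prices: S_uu = 152.1, S_ud = 93.6, S_dd = 57.6
Terminal payoffs (K − S): max(-59.1, 0) = 0, max(-0.6, 0) = 0, max(35.4, 0) = 35.4
Node u (S = 117): continuation = e^(−0.1)·[0.6103·0.0000 + 0.3897·0.0000] = 0.0000; exercise value = 0.0000 ≤ continuation, so V_u = 0.0000
Node d (S = 72): continuation = e^(−0.1)·[0.6103·0.0000 + 0.3897·35.4000] = 12.4812; exercise value = 21.0000 > continuation, so V_d = 21.0000 (exercise)
Node 0 (S = 90): continuation = e^(−0.1)·[0.6103·0.0000 + 0.3897·21.0000] = 7.4041; exercise value = 3.0000 ≤ continuation, so V_0 = 7.4041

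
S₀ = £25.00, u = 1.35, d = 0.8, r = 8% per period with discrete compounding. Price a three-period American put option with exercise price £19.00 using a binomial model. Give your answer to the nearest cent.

£0.62

Risk-neutral probability p = (1 + 0.08 − 0.8)/(1.35 − 0.8) = 0.2800/0.5500 = 0.5091
Terminal stock prices: S_uuu = 61.51, S_uud = 36.45, S_udd = 21.6, S_ddd = 12.8
Terminal payoffs (K − S): max(-42.51, 0) = 0, max(-17.45, 0) = 0, max(-2.6, 0) = 0, max(6.2, 0) = 6.2
Node uu (S = 45.56): continuation = 1/1.08·[0.5091·0.0000 + 0.4909·0.0000] = 0.0000; exercise value = 0.0000 ≤ continuation, so V_uu = 0.0000
Node ud (S = 27): continuation = 1/1.08·[0.5091·0.0000 + 0.4909·0.0000] = 0.0000; exercise value = 0.0000 ≤ continuation, so V_ud = 0.0000
Node dd (S = 16): continuation = 1/1.08·[0.5091·0.0000 + 0.4909·6.2000] = 2.8182; exercise value = 3.0000 > continuation, so V_dd = 3.0000 (exercise)
Node u (S = 33.75): continuation = 1/1.08·[0.5091·0.0000 + 0.4909·0.0000] = 0.0000; exercise value = 0.0000 ≤ continuation, so V_u = 0.0000
Node d (S = 20): continuation = 1/1.08·[0.5091·0.0000 + 0.4909·3.0000] = 1.3636; exercise value = 0.0000 ≤ continuation, so V_d = 1.3636
Node 0 (S = 25): continuation = 1/1.08·[0.5091·0.0000 + 0.4909·1.3636] = 0.6198; exercise value = 0.0000 ≤ continuation, so V_0 = 0.6198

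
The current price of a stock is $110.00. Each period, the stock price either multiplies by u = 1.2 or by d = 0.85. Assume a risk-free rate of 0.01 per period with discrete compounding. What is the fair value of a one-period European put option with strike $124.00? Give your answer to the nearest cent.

Risk-neutral probability p = (1 + 0.01 − 0.85)/(1.2 − 0.85) = 0.1600/0.3500 = 0.4571
Terminal stock prices: S_u = 132, S_d = 93.5
Terminal payoffs (K − S): max(-8, 0) = 0, max(30.5, 0) = 30.5
Node 0 (S = 110): V_0 = 1/1.01·[0.4571·0.0000 + 0.5429·30.5000] = 16.3932

$16.39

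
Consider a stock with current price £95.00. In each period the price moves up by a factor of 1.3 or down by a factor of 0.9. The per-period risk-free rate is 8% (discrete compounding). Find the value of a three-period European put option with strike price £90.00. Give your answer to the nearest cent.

£2.74

Risk-neutral probability p = (1 + 0.08 − 0.9)/(1.3 − 0.9) = 0.1800/0.4000 = 0.4500
Terminal stock prices: S_uuu = 208.7, S_uud = 144.5, S_udd = 100, S_ddd = 69.26
Terminal payoffs (K − S): max(-118.7, 0) = 0, max(-54.5, 0) = 0, max(-10.04, 0) = 0, max(20.74, 0) = 20.74
Node uu (S = 160.6): V_uu = 1/1.08·[0.4500·0.0000 + 0.5500·0.0000] = 0.0000
Node ud (S = 111.2): V_ud = 1/1.08·[0.4500·0.0000 + 0.5500·0.0000] = 0.0000
Node dd (S = 76.95): V_dd = 1/1.08·[0.4500·0.0000 + 0.5500·20.7450] = 10.5646
Node u (S = 123.5): V_u = 1/1.08·[0.4500·0.0000 + 0.5500·0.0000] = 0.0000
Node d (S = 85.5): V_d = 1/1.08·[0.4500·0.0000 + 0.5500·10.5646] = 5.3801
Node 0 (S = 95): V_0 = 1/1.08·[0.4500·0.0000 + 0.5500·5.3801] = 2.7399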